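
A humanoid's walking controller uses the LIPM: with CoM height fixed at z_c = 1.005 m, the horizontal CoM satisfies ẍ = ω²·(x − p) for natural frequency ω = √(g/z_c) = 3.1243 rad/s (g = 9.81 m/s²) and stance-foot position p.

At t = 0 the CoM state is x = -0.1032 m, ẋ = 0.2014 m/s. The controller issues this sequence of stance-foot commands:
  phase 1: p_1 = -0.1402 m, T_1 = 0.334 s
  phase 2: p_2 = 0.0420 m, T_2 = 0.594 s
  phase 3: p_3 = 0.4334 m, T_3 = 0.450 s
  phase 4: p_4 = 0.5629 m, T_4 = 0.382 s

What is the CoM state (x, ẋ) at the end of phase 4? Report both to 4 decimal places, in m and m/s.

x = 2.2373, ẋ = 5.4517

phase 1: p=-0.1402, T=0.334, ωT=1.043516, cosh=1.595698, sinh=1.243484; start (x,ẋ)=(-0.103200, 0.201400) → end (x,ẋ)=(-0.001001, 0.465119)
phase 2: p=0.0420, T=0.594, ωT=1.855834, cosh=3.276677, sinh=3.120355; start (x,ẋ)=(-0.001001, 0.465119) → end (x,ẋ)=(0.365631, 1.104831)
phase 3: p=0.4334, T=0.450, ωT=1.405935, cosh=2.162238, sinh=1.917101; start (x,ẋ)=(0.365631, 1.104831) → end (x,ẋ)=(0.964803, 1.983000)
phase 4: p=0.5629, T=0.382, ωT=1.193483, cosh=1.800856, sinh=1.497693; start (x,ẋ)=(0.964803, 1.983000) → end (x,ẋ)=(2.237258, 5.451698)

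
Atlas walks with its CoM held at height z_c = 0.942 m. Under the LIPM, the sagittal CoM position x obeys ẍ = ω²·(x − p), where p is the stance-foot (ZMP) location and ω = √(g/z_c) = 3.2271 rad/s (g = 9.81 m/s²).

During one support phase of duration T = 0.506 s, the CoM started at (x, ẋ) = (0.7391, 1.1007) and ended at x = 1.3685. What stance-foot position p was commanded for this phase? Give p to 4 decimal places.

p = 0.8660

ωT = 3.2271·0.506 = 1.632913; cosh(ωT) = 2.657061, sinh(ωT) = 2.461701
x(T) = p + (x₀−p)·cosh(ωT) + (ẋ₀/ω)·sinh(ωT) ⇒ p·(1 − cosh) = x(T) − x₀·cosh − (ẋ₀/ω)·sinh
numerator   = 1.3685 − (0.7391)·2.657061 − (1.1007/3.2271)·2.461701 = -1.434971
denominator = 1 − 2.657061 = -1.657061
p = -1.434971 / -1.657061 = 0.8660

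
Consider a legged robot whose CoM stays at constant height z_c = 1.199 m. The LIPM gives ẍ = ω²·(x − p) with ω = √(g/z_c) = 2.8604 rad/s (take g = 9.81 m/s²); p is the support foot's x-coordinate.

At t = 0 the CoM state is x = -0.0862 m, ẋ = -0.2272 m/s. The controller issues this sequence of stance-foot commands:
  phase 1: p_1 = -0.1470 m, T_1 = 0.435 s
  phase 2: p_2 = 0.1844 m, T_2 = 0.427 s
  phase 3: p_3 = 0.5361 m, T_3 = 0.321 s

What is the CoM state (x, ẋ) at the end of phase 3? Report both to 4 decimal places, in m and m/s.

x = -1.6741, ẋ = -5.8224

phase 1: p=-0.1470, T=0.435, ωT=1.244274, cosh=1.879282, sinh=1.591132; start (x,ẋ)=(-0.086200, -0.227200) → end (x,ẋ)=(-0.159122, -0.150255)
phase 2: p=0.1844, T=0.427, ωT=1.221391, cosh=1.843361, sinh=1.548541; start (x,ẋ)=(-0.159122, -0.150255) → end (x,ẋ)=(-0.530180, -1.798589)
phase 3: p=0.5361, T=0.321, ωT=0.918188, cosh=1.451995, sinh=1.052754; start (x,ẋ)=(-0.530180, -1.798589) → end (x,ẋ)=(-1.674093, -5.822427)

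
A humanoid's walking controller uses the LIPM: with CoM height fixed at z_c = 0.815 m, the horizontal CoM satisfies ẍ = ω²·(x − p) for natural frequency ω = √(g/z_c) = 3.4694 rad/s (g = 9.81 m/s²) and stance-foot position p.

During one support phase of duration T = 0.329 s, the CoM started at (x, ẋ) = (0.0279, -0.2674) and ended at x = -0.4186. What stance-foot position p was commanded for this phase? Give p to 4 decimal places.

ωT = 3.4694·0.329 = 1.141433; cosh(ωT) = 1.725306, sinh(ωT) = 1.405945
x(T) = p + (x₀−p)·cosh(ωT) + (ẋ₀/ω)·sinh(ωT) ⇒ p·(1 − cosh) = x(T) − x₀·cosh − (ẋ₀/ω)·sinh
numerator   = -0.4186 − (0.0279)·1.725306 − (-0.2674/3.4694)·1.405945 = -0.358374
denominator = 1 − 1.725306 = -0.725306
p = -0.358374 / -0.725306 = 0.4941

p = 0.4941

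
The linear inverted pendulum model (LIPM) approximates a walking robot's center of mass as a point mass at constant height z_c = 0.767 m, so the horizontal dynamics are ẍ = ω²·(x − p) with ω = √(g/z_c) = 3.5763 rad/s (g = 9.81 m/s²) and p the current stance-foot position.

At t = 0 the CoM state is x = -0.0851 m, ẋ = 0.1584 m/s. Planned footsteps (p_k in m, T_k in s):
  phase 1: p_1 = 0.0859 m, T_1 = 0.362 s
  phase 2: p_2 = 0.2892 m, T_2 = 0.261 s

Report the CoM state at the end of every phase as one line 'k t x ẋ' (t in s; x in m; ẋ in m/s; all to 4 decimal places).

phase 1: p=0.0859, T=0.362, ωT=1.294621, cosh=1.961806, sinh=1.687805; start (x,ẋ)=(-0.085100, 0.158400) → end (x,ẋ)=(-0.174813, -0.721422)
phase 2: p=0.2892, T=0.261, ωT=0.933414, cosh=1.468193, sinh=1.074984; start (x,ẋ)=(-0.174813, -0.721422) → end (x,ẋ)=(-0.608910, -2.843071)

1 0.3620 -0.1748 -0.7214
2 0.6230 -0.6089 -2.8431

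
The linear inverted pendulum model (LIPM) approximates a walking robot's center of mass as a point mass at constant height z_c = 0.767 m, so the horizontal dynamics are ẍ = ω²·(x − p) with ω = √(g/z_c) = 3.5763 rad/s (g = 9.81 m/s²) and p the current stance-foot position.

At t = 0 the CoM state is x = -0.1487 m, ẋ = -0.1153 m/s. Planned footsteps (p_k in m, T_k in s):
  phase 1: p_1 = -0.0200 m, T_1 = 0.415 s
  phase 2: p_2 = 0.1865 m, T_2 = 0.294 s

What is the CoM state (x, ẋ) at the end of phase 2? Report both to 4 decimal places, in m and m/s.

phase 1: p=-0.0200, T=0.415, ωT=1.484164, cosh=2.318985, sinh=2.092293; start (x,ẋ)=(-0.148700, -0.115300) → end (x,ẋ)=(-0.385909, -1.230398)
phase 2: p=0.1865, T=0.294, ωT=1.051432, cosh=1.605592, sinh=1.256155; start (x,ẋ)=(-0.385909, -1.230398) → end (x,ẋ)=(-1.164726, -4.547000)

x = -1.1647, ẋ = -4.5470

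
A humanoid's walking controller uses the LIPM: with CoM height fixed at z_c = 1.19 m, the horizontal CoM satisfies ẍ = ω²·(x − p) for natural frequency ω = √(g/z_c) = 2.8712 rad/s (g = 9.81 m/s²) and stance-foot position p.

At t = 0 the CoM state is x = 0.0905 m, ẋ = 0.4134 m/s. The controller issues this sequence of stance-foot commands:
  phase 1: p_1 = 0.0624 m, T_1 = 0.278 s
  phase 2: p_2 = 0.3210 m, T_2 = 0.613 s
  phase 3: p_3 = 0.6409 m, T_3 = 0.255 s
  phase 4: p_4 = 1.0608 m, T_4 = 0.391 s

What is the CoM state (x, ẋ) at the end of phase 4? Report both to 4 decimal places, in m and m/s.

x = 1.5931, ẋ = 2.0884

phase 1: p=0.0624, T=0.278, ωT=0.798194, cosh=1.335833, sinh=0.885691; start (x,ẋ)=(0.090500, 0.413400) → end (x,ẋ)=(0.227460, 0.623692)
phase 2: p=0.3210, T=0.613, ωT=1.760046, cosh=2.992370, sinh=2.820333; start (x,ẋ)=(0.227460, 0.623692) → end (x,ẋ)=(0.653736, 1.108855)
phase 3: p=0.6409, T=0.255, ωT=0.732156, cosh=1.280215, sinh=0.799344; start (x,ẋ)=(0.653736, 1.108855) → end (x,ẋ)=(0.966039, 1.449033)
phase 4: p=1.0608, T=0.391, ωT=1.122639, cosh=1.699187, sinh=1.373767; start (x,ẋ)=(0.966039, 1.449033) → end (x,ẋ)=(1.593094, 2.088406)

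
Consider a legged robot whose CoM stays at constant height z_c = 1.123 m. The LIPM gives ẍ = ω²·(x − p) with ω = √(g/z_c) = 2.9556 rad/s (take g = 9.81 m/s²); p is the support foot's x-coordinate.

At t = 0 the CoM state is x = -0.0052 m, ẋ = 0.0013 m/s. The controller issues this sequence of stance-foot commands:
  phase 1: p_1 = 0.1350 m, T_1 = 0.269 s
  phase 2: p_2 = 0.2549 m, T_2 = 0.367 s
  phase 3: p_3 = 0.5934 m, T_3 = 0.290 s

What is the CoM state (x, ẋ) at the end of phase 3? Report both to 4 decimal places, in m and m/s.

phase 1: p=0.1350, T=0.269, ωT=0.795056, cosh=1.333061, sinh=0.881505; start (x,ẋ)=(-0.005200, 0.001300) → end (x,ẋ)=(-0.051507, -0.363541)
phase 2: p=0.2549, T=0.367, ωT=1.084705, cosh=1.648284, sinh=1.310283; start (x,ẋ)=(-0.051507, -0.363541) → end (x,ẋ)=(-0.411312, -1.785834)
phase 3: p=0.5934, T=0.290, ωT=0.857124, cosh=1.390377, sinh=0.965997; start (x,ẋ)=(-0.411312, -1.785834) → end (x,ẋ)=(-1.387204, -5.351537)

x = -1.3872, ẋ = -5.3515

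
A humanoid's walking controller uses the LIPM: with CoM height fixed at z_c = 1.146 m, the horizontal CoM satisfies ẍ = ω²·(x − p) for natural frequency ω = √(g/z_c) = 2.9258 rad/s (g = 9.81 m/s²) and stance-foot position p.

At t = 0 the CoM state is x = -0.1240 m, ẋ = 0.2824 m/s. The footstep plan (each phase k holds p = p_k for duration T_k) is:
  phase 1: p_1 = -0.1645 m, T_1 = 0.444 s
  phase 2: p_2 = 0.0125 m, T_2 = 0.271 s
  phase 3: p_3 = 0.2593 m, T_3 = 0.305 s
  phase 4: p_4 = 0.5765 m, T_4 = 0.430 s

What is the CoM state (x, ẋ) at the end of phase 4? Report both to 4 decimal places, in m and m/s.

x = 1.9810, ẋ = 4.4868

phase 1: p=-0.1645, T=0.444, ωT=1.299055, cosh=1.969310, sinh=1.696521; start (x,ẋ)=(-0.124000, 0.282400) → end (x,ẋ)=(0.079006, 0.757162)
phase 2: p=0.0125, T=0.271, ωT=0.792892, cosh=1.331156, sinh=0.878622; start (x,ẋ)=(0.079006, 0.757162) → end (x,ẋ)=(0.328407, 1.178867)
phase 3: p=0.2593, T=0.305, ωT=0.892369, cosh=1.425295, sinh=1.015611; start (x,ẋ)=(0.328407, 1.178867) → end (x,ẋ)=(0.767009, 1.885583)
phase 4: p=0.5765, T=0.430, ωT=1.258094, cosh=1.901452, sinh=1.617257; start (x,ẋ)=(0.767009, 1.885583) → end (x,ẋ)=(1.981013, 4.486790)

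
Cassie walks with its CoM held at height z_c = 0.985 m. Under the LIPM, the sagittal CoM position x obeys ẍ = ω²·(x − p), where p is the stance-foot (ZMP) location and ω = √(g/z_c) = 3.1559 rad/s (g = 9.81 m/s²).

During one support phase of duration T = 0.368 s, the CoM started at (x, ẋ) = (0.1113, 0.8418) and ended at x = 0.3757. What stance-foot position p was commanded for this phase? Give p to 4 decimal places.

p = 0.2703

ωT = 3.1559·0.368 = 1.161371; cosh(ωT) = 1.753683, sinh(ωT) = 1.440627
x(T) = p + (x₀−p)·cosh(ωT) + (ẋ₀/ω)·sinh(ωT) ⇒ p·(1 − cosh) = x(T) − x₀·cosh − (ẋ₀/ω)·sinh
numerator   = 0.3757 − (0.1113)·1.753683 − (0.8418/3.1559)·1.440627 = -0.203756
denominator = 1 − 1.753683 = -0.753683
p = -0.203756 / -0.753683 = 0.2703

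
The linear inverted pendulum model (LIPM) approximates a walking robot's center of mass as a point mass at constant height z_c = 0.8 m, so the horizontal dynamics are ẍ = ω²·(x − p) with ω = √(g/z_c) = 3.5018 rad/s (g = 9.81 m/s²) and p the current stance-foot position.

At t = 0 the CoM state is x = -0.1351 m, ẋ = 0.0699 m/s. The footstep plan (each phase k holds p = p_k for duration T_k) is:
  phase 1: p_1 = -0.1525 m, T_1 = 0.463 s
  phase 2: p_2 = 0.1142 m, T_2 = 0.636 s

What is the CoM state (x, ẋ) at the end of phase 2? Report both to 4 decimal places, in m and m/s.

phase 1: p=-0.1525, T=0.463, ωT=1.621333, cosh=2.628734, sinh=2.431099; start (x,ẋ)=(-0.135100, 0.069900) → end (x,ẋ)=(-0.058232, 0.331879)
phase 2: p=0.1142, T=0.636, ωT=2.227145, cosh=4.690593, sinh=4.582758; start (x,ẋ)=(-0.058232, 0.331879) → end (x,ẋ)=(-0.260286, -1.210472)

x = -0.2603, ẋ = -1.2105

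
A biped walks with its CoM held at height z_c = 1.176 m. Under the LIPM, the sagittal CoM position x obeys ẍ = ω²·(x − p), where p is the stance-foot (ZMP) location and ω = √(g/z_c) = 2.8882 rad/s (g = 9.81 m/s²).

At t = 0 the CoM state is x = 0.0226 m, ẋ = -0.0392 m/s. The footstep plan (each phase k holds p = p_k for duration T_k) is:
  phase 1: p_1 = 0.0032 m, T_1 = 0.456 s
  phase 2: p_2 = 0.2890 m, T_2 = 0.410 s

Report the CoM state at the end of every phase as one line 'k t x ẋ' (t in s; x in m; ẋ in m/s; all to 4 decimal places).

1 0.4560 0.0185 0.0187
2 0.8660 -0.1848 -1.1237

phase 1: p=0.0032, T=0.456, ωT=1.317019, cosh=2.000106, sinh=1.732173; start (x,ẋ)=(0.022600, -0.039200) → end (x,ẋ)=(0.018492, 0.018651)
phase 2: p=0.2890, T=0.410, ωT=1.184162, cosh=1.786975, sinh=1.480972; start (x,ẋ)=(0.018492, 0.018651) → end (x,ẋ)=(-0.184827, -1.123725)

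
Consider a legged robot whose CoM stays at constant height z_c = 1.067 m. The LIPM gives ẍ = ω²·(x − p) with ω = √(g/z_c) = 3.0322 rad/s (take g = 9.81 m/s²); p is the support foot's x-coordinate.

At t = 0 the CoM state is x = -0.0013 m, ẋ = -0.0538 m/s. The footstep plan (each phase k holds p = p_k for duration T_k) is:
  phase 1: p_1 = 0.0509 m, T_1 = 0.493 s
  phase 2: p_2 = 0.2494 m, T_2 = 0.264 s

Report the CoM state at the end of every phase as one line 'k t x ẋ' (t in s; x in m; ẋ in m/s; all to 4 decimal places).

phase 1: p=0.0509, T=0.493, ωT=1.494875, cosh=2.341527, sinh=2.117250; start (x,ẋ)=(-0.001300, -0.053800) → end (x,ẋ)=(-0.108894, -0.461094)
phase 2: p=0.2494, T=0.264, ωT=0.800501, cosh=1.337880, sinh=0.888776; start (x,ẋ)=(-0.108894, -0.461094) → end (x,ẋ)=(-0.365107, -1.582471)

1 0.4930 -0.1089 -0.4611
2 0.7570 -0.3651 -1.5825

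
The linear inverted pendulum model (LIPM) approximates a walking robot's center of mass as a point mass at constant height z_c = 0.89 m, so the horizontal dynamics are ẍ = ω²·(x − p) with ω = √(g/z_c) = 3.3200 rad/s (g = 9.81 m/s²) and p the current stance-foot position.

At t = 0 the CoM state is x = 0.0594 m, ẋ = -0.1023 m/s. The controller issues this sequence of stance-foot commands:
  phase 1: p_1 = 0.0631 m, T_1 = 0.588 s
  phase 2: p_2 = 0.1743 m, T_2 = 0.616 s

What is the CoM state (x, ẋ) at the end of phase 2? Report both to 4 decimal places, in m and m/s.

phase 1: p=0.0631, T=0.588, ωT=1.952160, cosh=3.592927, sinh=3.450959; start (x,ẋ)=(0.059400, -0.102300) → end (x,ẋ)=(-0.056529, -0.409948)
phase 2: p=0.1743, T=0.616, ωT=2.045120, cosh=3.929725, sinh=3.800361; start (x,ẋ)=(-0.056529, -0.409948) → end (x,ẋ)=(-1.202057, -4.523399)

x = -1.2021, ẋ = -4.5234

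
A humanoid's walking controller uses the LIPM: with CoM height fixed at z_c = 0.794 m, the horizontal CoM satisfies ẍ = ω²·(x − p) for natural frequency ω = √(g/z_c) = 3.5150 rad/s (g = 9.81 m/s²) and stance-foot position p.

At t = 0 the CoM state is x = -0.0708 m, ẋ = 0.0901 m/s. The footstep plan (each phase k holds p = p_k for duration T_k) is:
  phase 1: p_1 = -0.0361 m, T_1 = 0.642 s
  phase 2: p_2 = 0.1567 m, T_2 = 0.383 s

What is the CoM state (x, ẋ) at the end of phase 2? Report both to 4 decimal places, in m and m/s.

phase 1: p=-0.0361, T=0.642, ωT=2.256630, cosh=4.827776, sinh=4.723073; start (x,ẋ)=(-0.070800, 0.090100) → end (x,ẋ)=(-0.082557, -0.141093)
phase 2: p=0.1567, T=0.383, ωT=1.346245, cosh=2.051592, sinh=1.791376; start (x,ẋ)=(-0.082557, -0.141093) → end (x,ẋ)=(-0.406065, -1.795994)

x = -0.4061, ẋ = -1.7960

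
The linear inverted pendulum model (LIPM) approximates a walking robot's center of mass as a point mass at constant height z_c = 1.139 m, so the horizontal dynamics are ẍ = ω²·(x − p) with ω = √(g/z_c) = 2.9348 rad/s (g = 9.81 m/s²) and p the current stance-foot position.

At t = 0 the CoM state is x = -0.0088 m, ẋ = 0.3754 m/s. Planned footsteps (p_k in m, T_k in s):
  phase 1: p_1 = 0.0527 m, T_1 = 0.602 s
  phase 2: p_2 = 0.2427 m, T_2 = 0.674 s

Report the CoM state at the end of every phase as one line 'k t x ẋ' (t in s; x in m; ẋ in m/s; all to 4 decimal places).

1 0.6020 0.2308 0.6178
2 1.2760 0.9453 2.1522

phase 1: p=0.0527, T=0.602, ωT=1.766750, cosh=3.011345, sinh=2.840457; start (x,ẋ)=(-0.008800, 0.375400) → end (x,ẋ)=(0.230835, 0.617784)
phase 2: p=0.2427, T=0.674, ωT=1.978055, cosh=3.683505, sinh=3.545166; start (x,ẋ)=(0.230835, 0.617784) → end (x,ẋ)=(0.945262, 2.152159)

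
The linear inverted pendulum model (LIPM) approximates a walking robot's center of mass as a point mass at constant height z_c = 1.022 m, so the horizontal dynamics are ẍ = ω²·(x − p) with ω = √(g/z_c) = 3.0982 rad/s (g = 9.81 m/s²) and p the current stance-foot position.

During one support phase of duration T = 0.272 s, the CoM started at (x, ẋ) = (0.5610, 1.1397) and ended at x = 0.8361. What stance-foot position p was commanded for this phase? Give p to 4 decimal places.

p = 0.7546

ωT = 3.0982·0.272 = 0.842710; cosh(ωT) = 1.376598, sinh(ωT) = 0.946056
x(T) = p + (x₀−p)·cosh(ωT) + (ẋ₀/ω)·sinh(ωT) ⇒ p·(1 − cosh) = x(T) − x₀·cosh − (ẋ₀/ω)·sinh
numerator   = 0.8361 − (0.5610)·1.376598 − (1.1397/3.0982)·0.946056 = -0.284186
denominator = 1 − 1.376598 = -0.376598
p = -0.284186 / -0.376598 = 0.7546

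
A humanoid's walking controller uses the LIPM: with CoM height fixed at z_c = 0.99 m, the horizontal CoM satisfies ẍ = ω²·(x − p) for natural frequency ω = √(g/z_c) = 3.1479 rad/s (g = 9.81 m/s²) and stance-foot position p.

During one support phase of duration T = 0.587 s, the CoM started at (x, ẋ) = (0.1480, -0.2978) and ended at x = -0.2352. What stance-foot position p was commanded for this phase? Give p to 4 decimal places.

ωT = 3.1479·0.587 = 1.847817; cosh(ωT) = 3.251767, sinh(ωT) = 3.094186
x(T) = p + (x₀−p)·cosh(ωT) + (ẋ₀/ω)·sinh(ωT) ⇒ p·(1 − cosh) = x(T) − x₀·cosh − (ẋ₀/ω)·sinh
numerator   = -0.2352 − (0.1480)·3.251767 − (-0.2978/3.1479)·3.094186 = -0.423743
denominator = 1 − 3.251767 = -2.251767
p = -0.423743 / -2.251767 = 0.1882

p = 0.1882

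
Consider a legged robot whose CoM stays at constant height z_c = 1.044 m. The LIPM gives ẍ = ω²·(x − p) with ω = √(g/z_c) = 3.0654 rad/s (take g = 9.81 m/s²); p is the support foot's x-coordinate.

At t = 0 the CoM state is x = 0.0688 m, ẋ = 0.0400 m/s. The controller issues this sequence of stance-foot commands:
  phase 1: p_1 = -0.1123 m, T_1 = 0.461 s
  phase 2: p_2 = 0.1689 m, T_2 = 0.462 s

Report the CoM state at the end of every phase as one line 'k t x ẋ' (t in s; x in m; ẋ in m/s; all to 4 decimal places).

phase 1: p=-0.1123, T=0.461, ωT=1.413149, cosh=2.176126, sinh=1.932750; start (x,ẋ)=(0.068800, 0.040000) → end (x,ẋ)=(0.307017, 1.159999)
phase 2: p=0.1689, T=0.462, ωT=1.416215, cosh=2.182060, sinh=1.939430; start (x,ẋ)=(0.307017, 1.159999) → end (x,ẋ)=(1.204192, 3.352309)

1 0.4610 0.3070 1.1600
2 0.9230 1.2042 3.3523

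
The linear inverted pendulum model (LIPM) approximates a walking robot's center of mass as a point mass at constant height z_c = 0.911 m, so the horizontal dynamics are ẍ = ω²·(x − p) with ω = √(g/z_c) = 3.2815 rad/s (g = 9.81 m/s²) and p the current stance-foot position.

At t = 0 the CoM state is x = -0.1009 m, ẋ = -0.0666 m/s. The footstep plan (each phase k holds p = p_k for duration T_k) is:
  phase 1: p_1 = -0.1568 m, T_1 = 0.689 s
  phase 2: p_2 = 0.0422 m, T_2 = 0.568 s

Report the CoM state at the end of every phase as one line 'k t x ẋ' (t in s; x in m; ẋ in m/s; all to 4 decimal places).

1 0.6890 0.0179 0.5473
2 1.2570 0.4869 1.5567

phase 1: p=-0.1568, T=0.689, ωT=2.260953, cosh=4.848241, sinh=4.743990; start (x,ẋ)=(-0.100900, -0.066600) → end (x,ẋ)=(0.017935, 0.547325)
phase 2: p=0.0422, T=0.568, ωT=1.863892, cosh=3.301927, sinh=3.146859; start (x,ẋ)=(0.017935, 0.547325) → end (x,ẋ)=(0.486945, 1.556652)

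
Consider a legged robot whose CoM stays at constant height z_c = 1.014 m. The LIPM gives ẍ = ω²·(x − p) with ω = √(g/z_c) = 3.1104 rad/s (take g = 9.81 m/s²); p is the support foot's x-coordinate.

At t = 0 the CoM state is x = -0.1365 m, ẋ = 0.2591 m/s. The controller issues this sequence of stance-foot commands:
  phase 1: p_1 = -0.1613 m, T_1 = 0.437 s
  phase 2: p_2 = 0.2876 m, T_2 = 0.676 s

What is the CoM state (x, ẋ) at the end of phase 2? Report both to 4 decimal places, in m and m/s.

x = 0.1445, ẋ = -0.2689

phase 1: p=-0.1613, T=0.437, ωT=1.359245, cosh=2.075053, sinh=1.818199; start (x,ẋ)=(-0.136500, 0.259100) → end (x,ẋ)=(0.041619, 0.677898)
phase 2: p=0.2876, T=0.676, ωT=2.102630, cosh=4.154907, sinh=4.032772; start (x,ẋ)=(0.041619, 0.677898) → end (x,ẋ)=(0.144499, -0.268861)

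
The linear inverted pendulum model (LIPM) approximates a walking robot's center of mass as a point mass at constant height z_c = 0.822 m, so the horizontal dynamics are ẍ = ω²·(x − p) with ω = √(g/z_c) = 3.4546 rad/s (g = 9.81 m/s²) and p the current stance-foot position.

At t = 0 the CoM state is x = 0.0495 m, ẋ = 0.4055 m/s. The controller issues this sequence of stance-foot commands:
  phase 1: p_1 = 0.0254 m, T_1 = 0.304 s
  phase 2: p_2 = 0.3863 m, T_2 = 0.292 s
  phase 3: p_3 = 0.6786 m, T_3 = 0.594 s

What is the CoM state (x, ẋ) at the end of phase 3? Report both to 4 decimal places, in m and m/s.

phase 1: p=0.0254, T=0.304, ωT=1.050198, cosh=1.604043, sinh=1.254175; start (x,ẋ)=(0.049500, 0.405500) → end (x,ẋ)=(0.211272, 0.754857)
phase 2: p=0.3863, T=0.292, ωT=1.008743, cosh=1.553415, sinh=1.188738; start (x,ẋ)=(0.211272, 0.754857) → end (x,ẋ)=(0.374158, 0.453834)
phase 3: p=0.6786, T=0.594, ωT=2.052032, cosh=3.956089, sinh=3.827616; start (x,ẋ)=(0.374158, 0.453834) → end (x,ẋ)=(-0.022964, -2.230197)

x = -0.0230, ẋ = -2.2302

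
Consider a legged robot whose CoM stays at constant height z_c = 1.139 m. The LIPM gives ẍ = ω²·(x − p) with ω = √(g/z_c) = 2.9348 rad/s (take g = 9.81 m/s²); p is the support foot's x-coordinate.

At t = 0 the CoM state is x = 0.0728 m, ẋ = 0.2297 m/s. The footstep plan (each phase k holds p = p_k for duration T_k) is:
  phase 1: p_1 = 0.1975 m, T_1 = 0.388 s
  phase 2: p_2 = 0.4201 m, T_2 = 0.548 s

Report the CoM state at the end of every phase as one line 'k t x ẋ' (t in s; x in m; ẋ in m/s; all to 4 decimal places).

phase 1: p=0.1975, T=0.388, ωT=1.138702, cosh=1.721474, sinh=1.401240; start (x,ẋ)=(0.072800, 0.229700) → end (x,ẋ)=(0.092504, -0.117389)
phase 2: p=0.4201, T=0.548, ωT=1.608270, cosh=2.597200, sinh=2.396966; start (x,ẋ)=(0.092504, -0.117389) → end (x,ẋ)=(-0.526608, -2.609394)

1 0.3880 0.0925 -0.1174
2 0.9360 -0.5266 -2.6094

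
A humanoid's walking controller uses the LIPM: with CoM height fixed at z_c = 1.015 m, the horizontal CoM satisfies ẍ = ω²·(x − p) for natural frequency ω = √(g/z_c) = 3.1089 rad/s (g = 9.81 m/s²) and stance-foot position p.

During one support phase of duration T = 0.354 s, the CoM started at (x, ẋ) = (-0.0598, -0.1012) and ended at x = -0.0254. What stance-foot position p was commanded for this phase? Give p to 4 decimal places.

p = -0.1762

ωT = 3.1089·0.354 = 1.100551; cosh(ωT) = 1.669254, sinh(ωT) = 1.336566
x(T) = p + (x₀−p)·cosh(ωT) + (ẋ₀/ω)·sinh(ωT) ⇒ p·(1 − cosh) = x(T) − x₀·cosh − (ẋ₀/ω)·sinh
numerator   = -0.0254 − (-0.0598)·1.669254 − (-0.1012/3.1089)·1.336566 = 0.117929
denominator = 1 − 1.669254 = -0.669254
p = 0.117929 / -0.669254 = -0.1762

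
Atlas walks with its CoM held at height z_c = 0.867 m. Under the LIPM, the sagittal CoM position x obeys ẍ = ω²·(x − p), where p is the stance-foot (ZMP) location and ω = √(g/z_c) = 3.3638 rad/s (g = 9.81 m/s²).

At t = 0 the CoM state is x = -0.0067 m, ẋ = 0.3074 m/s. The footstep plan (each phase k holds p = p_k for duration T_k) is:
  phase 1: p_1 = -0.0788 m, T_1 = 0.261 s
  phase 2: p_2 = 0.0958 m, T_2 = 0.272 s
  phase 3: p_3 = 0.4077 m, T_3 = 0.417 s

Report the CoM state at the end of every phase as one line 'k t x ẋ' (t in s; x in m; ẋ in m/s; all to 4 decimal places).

1 0.2610 0.1139 0.6750
2 0.5330 0.3323 1.0415
3 0.9500 0.8365 1.7611

phase 1: p=-0.0788, T=0.261, ωT=0.877952, cosh=1.410800, sinh=0.995167; start (x,ẋ)=(-0.006700, 0.307400) → end (x,ẋ)=(0.113862, 0.675038)
phase 2: p=0.0958, T=0.272, ωT=0.914954, cosh=1.448597, sinh=1.048062; start (x,ẋ)=(0.113862, 0.675038) → end (x,ẋ)=(0.332286, 1.041534)
phase 3: p=0.4077, T=0.417, ωT=1.402705, cosh=2.156057, sinh=1.910126; start (x,ẋ)=(0.332286, 1.041534) → end (x,ẋ)=(0.836536, 1.761052)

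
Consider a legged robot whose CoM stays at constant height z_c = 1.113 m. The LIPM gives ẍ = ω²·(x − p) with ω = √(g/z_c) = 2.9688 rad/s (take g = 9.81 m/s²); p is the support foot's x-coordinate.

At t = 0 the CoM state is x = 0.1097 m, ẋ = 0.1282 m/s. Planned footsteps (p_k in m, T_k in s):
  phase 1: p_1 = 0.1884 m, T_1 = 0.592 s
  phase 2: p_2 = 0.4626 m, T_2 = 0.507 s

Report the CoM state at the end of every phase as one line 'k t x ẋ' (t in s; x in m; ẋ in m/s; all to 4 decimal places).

phase 1: p=0.1884, T=0.592, ωT=1.757530, cosh=2.985283, sinh=2.812813; start (x,ẋ)=(0.109700, 0.128200) → end (x,ẋ)=(0.074922, -0.274485)
phase 2: p=0.4626, T=0.507, ωT=1.505182, cosh=2.363474, sinh=2.141497; start (x,ẋ)=(0.074922, -0.274485) → end (x,ẋ)=(-0.651662, -3.113468)

1 0.5920 0.0749 -0.2745
2 1.0990 -0.6517 -3.1135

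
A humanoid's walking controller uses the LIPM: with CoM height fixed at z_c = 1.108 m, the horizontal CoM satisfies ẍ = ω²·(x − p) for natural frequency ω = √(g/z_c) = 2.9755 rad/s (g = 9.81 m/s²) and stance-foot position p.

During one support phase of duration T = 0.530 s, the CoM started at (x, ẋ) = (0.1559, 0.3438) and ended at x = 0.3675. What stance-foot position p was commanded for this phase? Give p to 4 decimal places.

ωT = 2.9755·0.530 = 1.577015; cosh(ωT) = 2.523538, sinh(ωT) = 2.316947
x(T) = p + (x₀−p)·cosh(ωT) + (ẋ₀/ω)·sinh(ωT) ⇒ p·(1 − cosh) = x(T) − x₀·cosh − (ẋ₀/ω)·sinh
numerator   = 0.3675 − (0.1559)·2.523538 − (0.3438/2.9755)·2.316947 = -0.293628
denominator = 1 − 2.523538 = -1.523538
p = -0.293628 / -1.523538 = 0.1927

p = 0.1927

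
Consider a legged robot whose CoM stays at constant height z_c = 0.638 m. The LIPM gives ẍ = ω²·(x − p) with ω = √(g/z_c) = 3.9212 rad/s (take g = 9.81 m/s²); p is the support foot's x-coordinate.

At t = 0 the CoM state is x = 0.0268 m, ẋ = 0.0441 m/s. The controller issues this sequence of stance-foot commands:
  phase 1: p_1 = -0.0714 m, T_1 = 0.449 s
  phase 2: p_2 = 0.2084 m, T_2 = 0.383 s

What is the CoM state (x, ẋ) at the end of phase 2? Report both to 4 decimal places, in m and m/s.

x = 0.9798, ẋ = 3.2560

phase 1: p=-0.0714, T=0.449, ωT=1.760619, cosh=2.993987, sinh=2.822048; start (x,ẋ)=(0.026800, 0.044100) → end (x,ẋ)=(0.254348, 1.218698)
phase 2: p=0.2084, T=0.383, ωT=1.501820, cosh=2.356288, sinh=2.133563; start (x,ẋ)=(0.254348, 1.218698) → end (x,ẋ)=(0.979772, 3.256009)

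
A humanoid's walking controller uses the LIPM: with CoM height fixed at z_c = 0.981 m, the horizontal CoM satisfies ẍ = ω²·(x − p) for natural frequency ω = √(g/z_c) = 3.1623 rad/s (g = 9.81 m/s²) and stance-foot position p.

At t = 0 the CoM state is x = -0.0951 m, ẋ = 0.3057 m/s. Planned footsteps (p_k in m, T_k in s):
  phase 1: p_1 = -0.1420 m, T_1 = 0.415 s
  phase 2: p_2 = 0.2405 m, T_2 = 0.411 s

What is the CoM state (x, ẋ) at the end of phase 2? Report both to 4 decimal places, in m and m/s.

phase 1: p=-0.1420, T=0.415, ωT=1.312355, cosh=1.992048, sinh=1.722862; start (x,ẋ)=(-0.095100, 0.305700) → end (x,ẋ)=(0.117976, 0.864490)
phase 2: p=0.2405, T=0.411, ωT=1.299705, cosh=1.970414, sinh=1.697802; start (x,ẋ)=(0.117976, 0.864490) → end (x,ẋ)=(0.463212, 1.045579)

x = 0.4632, ẋ = 1.0456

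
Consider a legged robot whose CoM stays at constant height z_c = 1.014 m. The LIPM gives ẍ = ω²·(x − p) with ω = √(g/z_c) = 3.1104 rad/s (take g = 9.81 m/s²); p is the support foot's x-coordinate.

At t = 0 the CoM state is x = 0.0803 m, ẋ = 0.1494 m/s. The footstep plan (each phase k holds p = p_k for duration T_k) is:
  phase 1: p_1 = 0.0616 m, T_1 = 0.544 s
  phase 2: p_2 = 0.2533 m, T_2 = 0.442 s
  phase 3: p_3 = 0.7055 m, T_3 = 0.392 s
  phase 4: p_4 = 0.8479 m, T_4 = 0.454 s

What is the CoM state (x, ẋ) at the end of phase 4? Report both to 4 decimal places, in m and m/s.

x = 2.0679, ẋ = 4.0150

phase 1: p=0.0616, T=0.544, ωT=1.692058, cosh=2.807392, sinh=2.623252; start (x,ẋ)=(0.080300, 0.149400) → end (x,ẋ)=(0.240099, 0.572004)
phase 2: p=0.2533, T=0.442, ωT=1.374797, cosh=2.103582, sinh=1.850691; start (x,ẋ)=(0.240099, 0.572004) → end (x,ẋ)=(0.565874, 1.127270)
phase 3: p=0.7055, T=0.392, ωT=1.219277, cosh=1.840091, sinh=1.544648; start (x,ẋ)=(0.565874, 1.127270) → end (x,ẋ)=(1.008387, 1.403453)
phase 4: p=0.8479, T=0.454, ωT=1.412122, cosh=2.174140, sinh=1.930514; start (x,ẋ)=(1.008387, 1.403453) → end (x,ẋ)=(2.067894, 4.014973)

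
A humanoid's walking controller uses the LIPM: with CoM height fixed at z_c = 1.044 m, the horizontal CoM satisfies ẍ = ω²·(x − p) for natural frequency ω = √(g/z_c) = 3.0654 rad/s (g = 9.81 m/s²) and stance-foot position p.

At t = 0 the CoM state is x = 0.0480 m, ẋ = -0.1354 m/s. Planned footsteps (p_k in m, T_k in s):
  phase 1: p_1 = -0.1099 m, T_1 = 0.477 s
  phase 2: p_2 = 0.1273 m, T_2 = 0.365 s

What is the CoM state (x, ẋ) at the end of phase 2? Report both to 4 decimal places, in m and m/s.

x = 0.4844, ẋ = 1.2852

phase 1: p=-0.1099, T=0.477, ωT=1.462196, cosh=2.273576, sinh=2.041849; start (x,ẋ)=(0.048000, -0.135400) → end (x,ẋ)=(0.158908, 0.680467)
phase 2: p=0.1273, T=0.365, ωT=1.118871, cosh=1.694022, sinh=1.367374; start (x,ẋ)=(0.158908, 0.680467) → end (x,ẋ)=(0.484379, 1.285214)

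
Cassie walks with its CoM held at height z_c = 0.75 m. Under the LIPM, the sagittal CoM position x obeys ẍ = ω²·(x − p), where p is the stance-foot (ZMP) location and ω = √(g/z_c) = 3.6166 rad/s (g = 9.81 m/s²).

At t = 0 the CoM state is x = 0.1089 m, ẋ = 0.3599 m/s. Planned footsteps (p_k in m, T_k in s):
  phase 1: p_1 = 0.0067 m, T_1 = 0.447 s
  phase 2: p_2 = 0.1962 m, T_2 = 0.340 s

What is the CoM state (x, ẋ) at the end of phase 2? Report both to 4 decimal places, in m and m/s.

phase 1: p=0.0067, T=0.447, ωT=1.616620, cosh=2.617305, sinh=2.418736; start (x,ẋ)=(0.108900, 0.359900) → end (x,ẋ)=(0.514885, 1.835973)
phase 2: p=0.1962, T=0.340, ωT=1.229644, cosh=1.856204, sinh=1.563808; start (x,ẋ)=(0.514885, 1.835973) → end (x,ẋ)=(1.581614, 5.210317)

x = 1.5816, ẋ = 5.2103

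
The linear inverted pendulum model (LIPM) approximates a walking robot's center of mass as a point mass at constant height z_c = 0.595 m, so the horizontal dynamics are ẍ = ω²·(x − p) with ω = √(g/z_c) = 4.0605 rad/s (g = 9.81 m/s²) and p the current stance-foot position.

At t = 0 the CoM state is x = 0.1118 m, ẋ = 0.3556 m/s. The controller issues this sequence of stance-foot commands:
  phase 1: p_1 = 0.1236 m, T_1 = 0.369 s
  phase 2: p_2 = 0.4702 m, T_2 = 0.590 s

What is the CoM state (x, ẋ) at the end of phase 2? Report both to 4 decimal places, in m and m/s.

phase 1: p=0.1236, T=0.369, ωT=1.498325, cosh=2.348845, sinh=2.125341; start (x,ẋ)=(0.111800, 0.355600) → end (x,ẋ)=(0.282011, 0.733416)
phase 2: p=0.4702, T=0.590, ωT=2.395695, cosh=5.533466, sinh=5.442357; start (x,ẋ)=(0.282011, 0.733416) → end (x,ẋ)=(0.411874, -0.100392)

x = 0.4119, ẋ = -0.1004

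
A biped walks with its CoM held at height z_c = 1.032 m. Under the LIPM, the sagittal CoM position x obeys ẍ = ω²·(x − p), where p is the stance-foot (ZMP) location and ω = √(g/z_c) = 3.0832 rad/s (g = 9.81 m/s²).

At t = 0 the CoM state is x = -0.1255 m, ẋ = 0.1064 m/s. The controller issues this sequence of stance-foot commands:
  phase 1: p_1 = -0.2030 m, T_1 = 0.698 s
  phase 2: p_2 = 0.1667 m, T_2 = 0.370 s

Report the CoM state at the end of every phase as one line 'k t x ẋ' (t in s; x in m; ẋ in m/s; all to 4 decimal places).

1 0.6980 0.2813 1.4778
2 1.0680 1.0376 3.0446

phase 1: p=-0.2030, T=0.698, ωT=2.152074, cosh=4.359461, sinh=4.243218; start (x,ẋ)=(-0.125500, 0.106400) → end (x,ẋ)=(0.281290, 1.477755)
phase 2: p=0.1667, T=0.370, ωT=1.140784, cosh=1.724395, sinh=1.404826; start (x,ẋ)=(0.281290, 1.477755) → end (x,ẋ)=(1.037621, 3.044563)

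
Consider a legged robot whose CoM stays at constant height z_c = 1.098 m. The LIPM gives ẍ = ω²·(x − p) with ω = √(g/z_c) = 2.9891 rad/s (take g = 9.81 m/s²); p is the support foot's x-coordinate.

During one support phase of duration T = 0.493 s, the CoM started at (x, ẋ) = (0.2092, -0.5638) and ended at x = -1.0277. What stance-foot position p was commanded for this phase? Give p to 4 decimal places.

ωT = 2.9891·0.493 = 1.473626; cosh(ωT) = 2.297064, sinh(ωT) = 2.067971
x(T) = p + (x₀−p)·cosh(ωT) + (ẋ₀/ω)·sinh(ωT) ⇒ p·(1 − cosh) = x(T) − x₀·cosh − (ẋ₀/ω)·sinh
numerator   = -1.0277 − (0.2092)·2.297064 − (-0.5638/2.9891)·2.067971 = -1.118188
denominator = 1 − 2.297064 = -1.297064
p = -1.118188 / -1.297064 = 0.8621

p = 0.8621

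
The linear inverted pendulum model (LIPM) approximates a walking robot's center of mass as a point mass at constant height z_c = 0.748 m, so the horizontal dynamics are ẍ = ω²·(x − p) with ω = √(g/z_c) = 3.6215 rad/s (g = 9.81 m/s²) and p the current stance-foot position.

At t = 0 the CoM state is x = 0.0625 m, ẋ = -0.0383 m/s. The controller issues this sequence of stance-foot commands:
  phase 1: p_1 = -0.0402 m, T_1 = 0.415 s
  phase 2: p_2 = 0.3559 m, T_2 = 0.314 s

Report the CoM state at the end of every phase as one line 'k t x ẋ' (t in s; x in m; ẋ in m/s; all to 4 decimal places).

phase 1: p=-0.0402, T=0.415, ωT=1.502922, cosh=2.358642, sinh=2.136163; start (x,ẋ)=(0.062500, -0.038300) → end (x,ẋ)=(0.179441, 0.704163)
phase 2: p=0.3559, T=0.314, ωT=1.137151, cosh=1.719302, sinh=1.398571; start (x,ẋ)=(0.179441, 0.704163) → end (x,ẋ)=(0.324451, 0.316918)

1 0.4150 0.1794 0.7042
2 0.7290 0.3245 0.3169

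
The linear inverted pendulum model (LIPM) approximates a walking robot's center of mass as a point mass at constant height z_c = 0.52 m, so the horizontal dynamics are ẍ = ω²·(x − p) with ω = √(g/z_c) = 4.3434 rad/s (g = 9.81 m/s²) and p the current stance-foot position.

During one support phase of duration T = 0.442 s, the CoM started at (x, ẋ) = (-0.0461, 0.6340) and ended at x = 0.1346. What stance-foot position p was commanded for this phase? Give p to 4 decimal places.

ωT = 4.3434·0.442 = 1.919783; cosh(ωT) = 3.483058, sinh(ωT) = 3.336419
x(T) = p + (x₀−p)·cosh(ωT) + (ẋ₀/ω)·sinh(ωT) ⇒ p·(1 − cosh) = x(T) − x₀·cosh − (ẋ₀/ω)·sinh
numerator   = 0.1346 − (-0.0461)·3.483058 − (0.6340/4.3434)·3.336419 = -0.191843
denominator = 1 − 3.483058 = -2.483058
p = -0.191843 / -2.483058 = 0.0773

p = 0.0773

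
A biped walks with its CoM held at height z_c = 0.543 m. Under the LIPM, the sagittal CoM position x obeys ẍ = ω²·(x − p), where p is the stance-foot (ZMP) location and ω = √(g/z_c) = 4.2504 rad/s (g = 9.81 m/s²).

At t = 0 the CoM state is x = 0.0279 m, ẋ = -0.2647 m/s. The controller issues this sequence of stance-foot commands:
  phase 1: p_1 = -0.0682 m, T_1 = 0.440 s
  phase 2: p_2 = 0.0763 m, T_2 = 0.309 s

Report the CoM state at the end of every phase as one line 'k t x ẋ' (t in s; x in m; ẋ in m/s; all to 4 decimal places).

1 0.4400 0.0538 0.4146
2 0.7490 0.1996 0.6613

phase 1: p=-0.0682, T=0.440, ωT=1.870176, cosh=3.321767, sinh=3.167671; start (x,ẋ)=(0.027900, -0.264700) → end (x,ẋ)=(0.053750, 0.414606)
phase 2: p=0.0763, T=0.309, ωT=1.313374, cosh=1.993805, sinh=1.724893; start (x,ẋ)=(0.053750, 0.414606) → end (x,ẋ)=(0.199596, 0.661321)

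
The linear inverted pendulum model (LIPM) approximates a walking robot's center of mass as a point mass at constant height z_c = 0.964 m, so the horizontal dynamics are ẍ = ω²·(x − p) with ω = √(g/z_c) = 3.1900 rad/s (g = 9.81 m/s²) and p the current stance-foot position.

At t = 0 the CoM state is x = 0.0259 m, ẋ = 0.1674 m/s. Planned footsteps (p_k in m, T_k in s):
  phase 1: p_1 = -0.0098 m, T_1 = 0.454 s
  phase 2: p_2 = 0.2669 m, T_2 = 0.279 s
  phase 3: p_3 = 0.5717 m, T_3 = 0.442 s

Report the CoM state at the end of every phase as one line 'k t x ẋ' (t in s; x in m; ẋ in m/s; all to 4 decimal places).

phase 1: p=-0.0098, T=0.454, ωT=1.448260, cosh=2.245341, sinh=2.010362; start (x,ẋ)=(0.025900, 0.167400) → end (x,ẋ)=(0.175855, 0.604816)
phase 2: p=0.2669, T=0.279, ωT=0.890010, cosh=1.422903, sinh=1.012251; start (x,ẋ)=(0.175855, 0.604816) → end (x,ẋ)=(0.329273, 0.566604)
phase 3: p=0.5717, T=0.442, ωT=1.409980, cosh=2.170011, sinh=1.925863; start (x,ẋ)=(0.329273, 0.566604) → end (x,ẋ)=(0.387700, -0.259815)

1 0.4540 0.1759 0.6048
2 0.7330 0.3293 0.5666
3 1.1750 0.3877 -0.2598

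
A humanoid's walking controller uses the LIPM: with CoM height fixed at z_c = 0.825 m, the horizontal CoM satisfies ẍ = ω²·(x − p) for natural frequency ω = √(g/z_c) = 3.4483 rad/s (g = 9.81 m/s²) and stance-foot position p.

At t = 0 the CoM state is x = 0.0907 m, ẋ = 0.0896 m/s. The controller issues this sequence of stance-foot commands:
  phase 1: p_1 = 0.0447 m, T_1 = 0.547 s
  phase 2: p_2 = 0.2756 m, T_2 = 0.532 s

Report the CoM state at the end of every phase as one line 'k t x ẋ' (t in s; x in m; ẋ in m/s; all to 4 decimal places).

1 0.5470 0.2836 0.8132
2 1.0790 1.0207 2.6948

phase 1: p=0.0447, T=0.547, ωT=1.886220, cosh=3.373020, sinh=3.221376; start (x,ẋ)=(0.090700, 0.089600) → end (x,ẋ)=(0.283563, 0.813203)
phase 2: p=0.2756, T=0.532, ωT=1.834496, cosh=3.210834, sinh=3.051140; start (x,ẋ)=(0.283563, 0.813203) → end (x,ẋ)=(1.020708, 2.694836)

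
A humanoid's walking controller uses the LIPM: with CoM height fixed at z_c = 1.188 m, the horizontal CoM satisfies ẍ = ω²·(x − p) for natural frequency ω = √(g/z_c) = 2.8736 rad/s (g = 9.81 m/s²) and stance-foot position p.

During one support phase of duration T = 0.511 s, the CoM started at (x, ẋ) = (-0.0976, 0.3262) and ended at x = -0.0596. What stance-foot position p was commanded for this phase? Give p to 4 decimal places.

p = 0.0543

ωT = 2.8736·0.511 = 1.468410; cosh(ωT) = 2.286308, sinh(ωT) = 2.056016
x(T) = p + (x₀−p)·cosh(ωT) + (ẋ₀/ω)·sinh(ωT) ⇒ p·(1 − cosh) = x(T) − x₀·cosh − (ẋ₀/ω)·sinh
numerator   = -0.0596 − (-0.0976)·2.286308 − (0.3262/2.8736)·2.056016 = -0.069847
denominator = 1 − 2.286308 = -1.286308
p = -0.069847 / -1.286308 = 0.0543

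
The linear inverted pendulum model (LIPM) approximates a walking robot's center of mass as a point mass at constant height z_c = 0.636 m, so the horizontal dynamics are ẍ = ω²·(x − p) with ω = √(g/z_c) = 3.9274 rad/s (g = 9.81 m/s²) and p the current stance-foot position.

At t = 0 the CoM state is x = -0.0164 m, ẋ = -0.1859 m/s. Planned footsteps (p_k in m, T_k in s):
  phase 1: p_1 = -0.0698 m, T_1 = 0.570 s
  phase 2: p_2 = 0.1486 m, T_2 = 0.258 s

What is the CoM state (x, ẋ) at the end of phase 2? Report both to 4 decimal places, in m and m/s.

phase 1: p=-0.0698, T=0.570, ωT=2.238618, cosh=4.743482, sinh=4.636876; start (x,ẋ)=(-0.016400, -0.185900) → end (x,ẋ)=(-0.035980, 0.090647)
phase 2: p=0.1486, T=0.258, ωT=1.013269, cosh=1.558811, sinh=1.195781; start (x,ẋ)=(-0.035980, 0.090647) → end (x,ẋ)=(-0.111527, -0.725545)

x = -0.1115, ẋ = -0.7255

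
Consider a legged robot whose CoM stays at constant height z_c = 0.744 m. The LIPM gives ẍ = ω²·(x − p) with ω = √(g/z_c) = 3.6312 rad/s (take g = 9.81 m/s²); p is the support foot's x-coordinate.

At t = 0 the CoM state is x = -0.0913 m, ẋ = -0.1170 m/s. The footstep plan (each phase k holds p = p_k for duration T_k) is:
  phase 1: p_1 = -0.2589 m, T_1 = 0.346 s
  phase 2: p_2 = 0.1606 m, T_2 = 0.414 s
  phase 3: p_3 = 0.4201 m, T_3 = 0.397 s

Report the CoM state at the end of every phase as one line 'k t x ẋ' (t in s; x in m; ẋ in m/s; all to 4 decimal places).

phase 1: p=-0.2589, T=0.346, ωT=1.256395, cosh=1.898707, sinh=1.614029; start (x,ẋ)=(-0.091300, -0.117000) → end (x,ẋ)=(0.007318, 0.760132)
phase 2: p=0.1606, T=0.414, ωT=1.503317, cosh=2.359485, sinh=2.137094; start (x,ẋ)=(0.007318, 0.760132) → end (x,ẋ)=(0.246299, 0.604019)
phase 3: p=0.4201, T=0.397, ωT=1.441586, cosh=2.231975, sinh=1.995422; start (x,ẋ)=(0.246299, 0.604019) → end (x,ẋ)=(0.364101, 0.088830)

1 0.3460 0.0073 0.7601
2 0.7600 0.2463 0.6040
3 1.1570 0.3641 0.0888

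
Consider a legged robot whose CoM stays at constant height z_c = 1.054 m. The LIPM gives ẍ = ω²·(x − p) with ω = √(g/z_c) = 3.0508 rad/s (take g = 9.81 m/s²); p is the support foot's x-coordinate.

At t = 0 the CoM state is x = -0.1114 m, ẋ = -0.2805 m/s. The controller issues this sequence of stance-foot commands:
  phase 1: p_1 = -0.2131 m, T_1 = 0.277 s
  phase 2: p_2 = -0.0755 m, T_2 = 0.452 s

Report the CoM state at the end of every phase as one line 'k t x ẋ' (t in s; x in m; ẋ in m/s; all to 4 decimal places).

1 0.2770 -0.1602 -0.0922
2 0.7290 -0.3104 -0.6750

phase 1: p=-0.2131, T=0.277, ωT=0.845072, cosh=1.378836, sinh=0.949309; start (x,ẋ)=(-0.111400, -0.280500) → end (x,ẋ)=(-0.160155, -0.092225)
phase 2: p=-0.0755, T=0.452, ωT=1.378962, cosh=2.111308, sinh=1.859468; start (x,ẋ)=(-0.160155, -0.092225) → end (x,ẋ)=(-0.310444, -0.674950)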